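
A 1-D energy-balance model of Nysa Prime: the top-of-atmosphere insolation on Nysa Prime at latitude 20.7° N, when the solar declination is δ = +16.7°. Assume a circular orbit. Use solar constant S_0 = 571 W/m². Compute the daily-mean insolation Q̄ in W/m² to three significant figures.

Q̄ ≈ 193 W/m²

cos h₀ = −tan(+20.7°) tan(+16.700°) = -0.1134, h₀ = 1.6844 rad.
Bracket: h₀ sin ϕ sin δ + cos ϕ cos δ sin h₀ = 1.6844×0.35347×0.28736 + 0.93544×0.95782×0.99355 = 0.171090 + 0.890204 = 1.061294.
Q̄ = (S_0/π) × [bracket] = (571/π) × 1.061294 = 192.9 W/m².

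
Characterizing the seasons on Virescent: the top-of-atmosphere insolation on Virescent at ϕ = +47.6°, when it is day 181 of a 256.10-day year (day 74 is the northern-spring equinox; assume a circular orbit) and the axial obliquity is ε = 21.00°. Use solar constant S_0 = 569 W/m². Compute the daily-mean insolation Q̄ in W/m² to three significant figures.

Solar longitude: L_s = 360° × (181 − 74)/256.10 = 150.410°.
sin δ = sin 21.00° × sin 150.410° = 0.17696, so δ = +10.193°.
cos h₀ = −tan(+47.6°) tan(+10.193°) = -0.1969, h₀ = 1.7690 rad.
Bracket: h₀ sin ϕ sin δ + cos ϕ cos δ sin h₀ = 1.7690×0.73846×0.17696 + 0.67430×0.98422×0.98042 = 0.231169 + 0.650665 = 0.881834.
Q̄ = (S_0/π) × [bracket] = (569/π) × 0.881834 = 159.7 W/m².

Q̄ ≈ 160 W/m²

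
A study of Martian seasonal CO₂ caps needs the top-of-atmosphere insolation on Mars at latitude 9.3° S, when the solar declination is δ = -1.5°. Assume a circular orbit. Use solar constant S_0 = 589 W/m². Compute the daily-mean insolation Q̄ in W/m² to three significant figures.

Q̄ ≈ 186 W/m²

cos h₀ = −tan(-9.3°) tan(-1.500°) = -0.0043, h₀ = 1.5751 rad.
Bracket: h₀ sin ϕ sin δ + cos ϕ cos δ sin h₀ = 1.5751×-0.16160×-0.02618 + 0.98686×0.99966×0.99999 = 0.006664 + 0.986515 = 0.993179.
Q̄ = (S_0/π) × [bracket] = (589/π) × 0.993179 = 186.2 W/m².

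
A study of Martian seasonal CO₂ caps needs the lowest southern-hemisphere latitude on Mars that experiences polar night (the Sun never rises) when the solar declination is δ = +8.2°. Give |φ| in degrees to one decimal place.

Polar night requires cos H₀ = −tan φ tan δ ≥ 1, i.e. tan φ tan δ ≤ −1.
The boundary is |tan φ| · |tan δ| = 1, so |φ| = 90° − |δ| = 90° − 8.2° = 81.8° in the southern hemisphere.

|φ| = 81.8°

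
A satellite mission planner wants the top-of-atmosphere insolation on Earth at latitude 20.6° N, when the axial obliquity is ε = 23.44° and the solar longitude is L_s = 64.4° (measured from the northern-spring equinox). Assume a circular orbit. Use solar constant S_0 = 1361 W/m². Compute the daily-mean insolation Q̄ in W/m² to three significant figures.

Solar declination: sin δ = sin ε · sin L_s = sin 23.44° × sin 64.4° = 0.35874, so δ = +21.023°.
cos h₀ = −tan(+20.6°) tan(+21.023°) = -0.1445, h₀ = 1.7158 rad.
Bracket: h₀ sin ϕ sin δ + cos ϕ cos δ sin h₀ = 1.7158×0.35184×0.35874 + 0.93606×0.93344×0.98951 = 0.216567 + 0.864590 = 1.081157.
Q̄ = (S_0/π) × [bracket] = (1361/π) × 1.081157 = 468.4 W/m².

Q̄ ≈ 468 W/m²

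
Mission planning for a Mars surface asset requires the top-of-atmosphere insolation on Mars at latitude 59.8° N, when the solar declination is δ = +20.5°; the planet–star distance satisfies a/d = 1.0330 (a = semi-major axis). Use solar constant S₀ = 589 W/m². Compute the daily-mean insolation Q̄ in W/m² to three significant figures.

cos H₀ = −tan(+59.8°) tan(+20.500°) = -0.6424, H₀ = 2.2684 rad.
Bracket: H₀ sin φ sin δ + cos φ cos δ sin H₀ = 2.2684×0.86427×0.35021 + 0.50302×0.93667×0.76637 = 0.686590 + 0.361086 = 1.047676.
Inverse-square distance factor (a/d)² = 1.0330² = 1.067089.
Q̄ = (S₀/π) × 1.067089 × [bracket] = (589/π) × 1.067089 × 1.047676 = 209.6 W/m².

Q̄ ≈ 210 W/m²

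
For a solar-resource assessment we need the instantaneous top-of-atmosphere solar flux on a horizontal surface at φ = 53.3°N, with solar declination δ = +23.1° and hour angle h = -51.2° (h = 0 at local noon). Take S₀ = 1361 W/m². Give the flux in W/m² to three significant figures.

cos θ_z = sin φ sin δ + cos φ cos δ cos h = 0.314566 + 0.344449 = 0.659015.
Flux = S₀ · cos θ_z = 1361 × 0.659015 = 896.9 W/m².

897 W/m²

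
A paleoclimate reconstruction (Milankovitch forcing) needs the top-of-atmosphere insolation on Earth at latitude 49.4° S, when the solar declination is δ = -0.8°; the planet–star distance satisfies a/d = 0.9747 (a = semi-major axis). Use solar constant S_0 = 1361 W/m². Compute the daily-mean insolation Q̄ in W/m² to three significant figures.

cos h₀ = −tan(-49.4°) tan(-0.800°) = -0.0163, h₀ = 1.5871 rad.
Bracket: h₀ sin ϕ sin δ + cos ϕ cos δ sin h₀ = 1.5871×-0.75927×-0.01396 + 0.65077×0.99990×0.99987 = 0.016822 + 0.650620 = 0.667442.
Inverse-square distance factor (a/d)² = 0.9747² = 0.950040.
Q̄ = (S_0/π) × 0.950040 × [bracket] = (1361/π) × 0.950040 × 0.667442 = 274.7 W/m².

Q̄ ≈ 275 W/m²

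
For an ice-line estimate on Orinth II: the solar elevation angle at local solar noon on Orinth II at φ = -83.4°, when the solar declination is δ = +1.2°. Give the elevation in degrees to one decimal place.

At local noon the hour angle is zero, so the zenith angle equals |φ − δ| = |-83.4° − (+1.200°)| = 84.600°.
Elevation = 90° − 84.600° = 5.4°.

5.4°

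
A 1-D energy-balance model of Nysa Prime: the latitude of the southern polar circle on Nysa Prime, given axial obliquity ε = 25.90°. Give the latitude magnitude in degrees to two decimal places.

64.10°

The polar circle is the lowest latitude that experiences at least one full rotation of continuous darkness at the northern-summer solstice; it lies at |φ| = 90° − ε = 90° − 25.90° = 64.10°.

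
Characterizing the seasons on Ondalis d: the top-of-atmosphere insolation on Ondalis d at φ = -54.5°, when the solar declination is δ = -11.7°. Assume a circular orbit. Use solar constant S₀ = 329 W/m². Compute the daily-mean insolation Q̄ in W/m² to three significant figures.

cos H₀ = −tan(-54.5°) tan(-11.700°) = -0.2903, H₀ = 1.8654 rad.
Bracket: H₀ sin φ sin δ + cos φ cos δ sin H₀ = 1.8654×-0.81412×-0.20279 + 0.58070×0.97922×0.95693 = 0.307969 + 0.544142 = 0.852111.
Q̄ = (S₀/π) × [bracket] = (329/π) × 0.852111 = 89.24 W/m².

Q̄ ≈ 89.2 W/m²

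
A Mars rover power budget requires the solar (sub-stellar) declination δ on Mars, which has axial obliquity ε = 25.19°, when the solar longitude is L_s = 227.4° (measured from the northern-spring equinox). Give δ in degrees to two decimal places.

sin δ = sin ε · sin L_s = sin 25.19° × sin 227.4° = -0.313299.
δ = arcsin(-0.313299) = -18.26°.

δ = -18.26°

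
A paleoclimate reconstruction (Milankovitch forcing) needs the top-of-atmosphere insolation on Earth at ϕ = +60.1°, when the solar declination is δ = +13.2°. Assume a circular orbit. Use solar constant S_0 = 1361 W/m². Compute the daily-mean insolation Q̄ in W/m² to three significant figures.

cos h₀ = −tan(+60.1°) tan(+13.200°) = -0.4079, h₀ = 1.9909 rad.
Bracket: h₀ sin ϕ sin δ + cos ϕ cos δ sin h₀ = 1.9909×0.86690×0.22835 + 0.49849×0.97358×0.91303 = 0.394112 + 0.443112 = 0.837224.
Q̄ = (S_0/π) × [bracket] = (1361/π) × 0.837224 = 362.7 W/m².

Q̄ ≈ 363 W/m²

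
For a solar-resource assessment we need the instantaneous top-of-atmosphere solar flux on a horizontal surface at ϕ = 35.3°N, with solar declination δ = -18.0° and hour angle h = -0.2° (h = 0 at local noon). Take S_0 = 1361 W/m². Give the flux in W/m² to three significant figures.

813 W/m²

cos θ_z = sin ϕ sin δ + cos ϕ cos δ cos h = -0.178568 + 0.776188 = 0.597620.
Flux = S_0 · cos θ_z = 1361 × 0.597620 = 813.4 W/m².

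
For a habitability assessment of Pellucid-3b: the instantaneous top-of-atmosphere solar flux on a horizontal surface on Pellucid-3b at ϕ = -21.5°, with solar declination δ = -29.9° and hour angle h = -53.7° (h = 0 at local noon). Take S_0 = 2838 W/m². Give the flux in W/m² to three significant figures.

cos θ_z = sin ϕ sin δ + cos ϕ cos δ cos h = 0.182696 + 0.477504 = 0.660200.
Flux = S_0 · cos θ_z = 2838 × 0.660200 = 1874 W/m².

1.87e+03 W/m²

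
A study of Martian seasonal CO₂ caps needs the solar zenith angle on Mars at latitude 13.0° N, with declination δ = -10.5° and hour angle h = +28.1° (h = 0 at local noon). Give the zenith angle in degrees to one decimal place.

cos θ_z = sin φ sin δ + cos φ cos δ cos h = -0.040994 + 0.845125 = 0.804131.
θ_z = arccos(0.804131) = 36.5°.

θ_z = 36.5°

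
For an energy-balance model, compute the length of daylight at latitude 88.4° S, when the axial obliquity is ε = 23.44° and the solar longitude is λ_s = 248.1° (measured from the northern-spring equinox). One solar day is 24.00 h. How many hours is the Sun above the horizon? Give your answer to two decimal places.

Solar declination: sin δ = sin ε · sin λ_s = sin 23.44° × sin 248.1° = -0.36908, so δ = -21.659°.
Sunrise equation: cos H₀ = −tan φ · tan δ = -14.2171 ≤ −1, so the Sun never sets (polar day) and H₀ = π.
Daylight = 2H₀/(2π) × 24.00 h = (3.1416/π) × 24.00 = 24.00 h.

24.00 h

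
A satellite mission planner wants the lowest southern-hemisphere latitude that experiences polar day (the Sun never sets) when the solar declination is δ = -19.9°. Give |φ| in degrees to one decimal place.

|φ| = 70.1°

Polar day requires cos H₀ = −tan φ tan δ ≤ −1, i.e. tan φ tan δ ≥ 1.
The boundary is |tan φ| · |tan δ| = 1, so |φ| = 90° − |δ| = 90° − 19.9° = 70.1° in the southern hemisphere.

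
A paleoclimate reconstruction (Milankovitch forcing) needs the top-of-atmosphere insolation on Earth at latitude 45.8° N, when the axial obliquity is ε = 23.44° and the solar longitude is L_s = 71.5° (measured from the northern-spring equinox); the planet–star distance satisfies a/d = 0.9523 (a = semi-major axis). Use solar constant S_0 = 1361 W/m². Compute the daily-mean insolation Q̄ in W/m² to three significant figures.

Q̄ ≈ 443 W/m²

Solar declination: sin δ = sin ε · sin L_s = sin 23.44° × sin 71.5° = 0.37723, so δ = +22.162°.
cos h₀ = −tan(+45.8°) tan(+22.162°) = -0.4189, h₀ = 2.0030 rad.
Bracket: h₀ sin ϕ sin δ + cos ϕ cos δ sin h₀ = 2.0030×0.71691×0.37723 + 0.69717×0.92612×0.90805 = 0.541691 + 0.586294 = 1.127985.
Inverse-square distance factor (a/d)² = 0.9523² = 0.906875.
Q̄ = (S_0/π) × 0.906875 × [bracket] = (1361/π) × 0.906875 × 1.127985 = 443.2 W/m².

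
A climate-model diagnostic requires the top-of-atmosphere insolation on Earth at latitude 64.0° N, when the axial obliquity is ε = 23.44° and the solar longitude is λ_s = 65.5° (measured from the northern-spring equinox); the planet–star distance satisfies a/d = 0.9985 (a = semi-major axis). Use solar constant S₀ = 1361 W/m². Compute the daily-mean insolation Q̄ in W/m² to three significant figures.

Solar declination: sin δ = sin ε · sin λ_s = sin 23.44° × sin 65.5° = 0.36197, so δ = +21.221°.
cos H₀ = −tan(+64.0°) tan(+21.221°) = -0.7961, H₀ = 2.4917 rad.
Bracket: H₀ sin φ sin δ + cos φ cos δ sin H₀ = 2.4917×0.89879×0.36197 + 0.43837×0.93219×0.60511 = 0.810637 + 0.247275 = 1.057912.
Inverse-square distance factor (a/d)² = 0.9985² = 0.997002.
Q̄ = (S₀/π) × 0.997002 × [bracket] = (1361/π) × 0.997002 × 1.057912 = 456.9 W/m².

Q̄ ≈ 457 W/m²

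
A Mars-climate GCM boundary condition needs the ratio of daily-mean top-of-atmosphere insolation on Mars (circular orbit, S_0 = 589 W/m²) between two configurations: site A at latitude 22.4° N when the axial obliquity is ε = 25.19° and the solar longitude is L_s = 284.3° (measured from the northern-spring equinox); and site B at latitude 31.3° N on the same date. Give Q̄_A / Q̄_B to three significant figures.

Q̄_A / Q̄_B ≈ 1.29

— Configuration A (ϕ=+22.4°):
Solar declination: sin δ = sin ε · sin L_s = sin 25.19° × sin 284.3° = -0.41243, so δ = -24.358°.
cos h₀ = −tan(+22.4°) tan(-24.358°) = 0.1866, h₀ = 1.3831 rad.
Bracket: h₀ sin ϕ sin δ + cos ϕ cos δ sin h₀ = 1.3831×0.38107×-0.41243 + 0.92455×0.91099×0.98244 = -0.217374 + 0.827466 = 0.610092.
Q̄ = (S_0/π) × [bracket] = (589/π) × 0.610092 = 114.38 W/m².
— Configuration B (ϕ=+31.3°):
cos h₀ = −tan(+31.3°) tan(-24.358°) = 0.2753, h₀ = 1.2919 rad.
Bracket: h₀ sin ϕ sin δ + cos ϕ cos δ sin h₀ = 1.2919×0.51952×-0.41243 + 0.85446×0.91099×0.96137 = -0.276810 + 0.748335 = 0.471525.
Q̄ = (S_0/π) × [bracket] = (589/π) × 0.471525 = 88.404 W/m².
Ratio Q̄_A / Q̄_B = 114.38 / 88.404 = 1.294.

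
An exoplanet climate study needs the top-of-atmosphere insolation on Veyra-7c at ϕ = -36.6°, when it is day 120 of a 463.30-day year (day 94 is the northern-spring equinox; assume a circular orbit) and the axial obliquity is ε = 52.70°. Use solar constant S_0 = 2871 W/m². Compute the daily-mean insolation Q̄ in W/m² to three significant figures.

Q̄ ≈ 486 W/m²

Solar longitude: L_s = 360° × (120 − 94)/463.30 = 20.203°.
sin δ = sin 52.70° × sin 20.203° = 0.27471, so δ = +15.945°.
cos h₀ = −tan(-36.6°) tan(+15.945°) = 0.2122, h₀ = 1.3570 rad.
Bracket: h₀ sin ϕ sin δ + cos ϕ cos δ sin h₀ = 1.3570×-0.59622×0.27471 + 0.80282×0.96153×0.97723 = -0.222260 + 0.754359 = 0.532099.
Q̄ = (S_0/π) × [bracket] = (2871/π) × 0.532099 = 486.3 W/m².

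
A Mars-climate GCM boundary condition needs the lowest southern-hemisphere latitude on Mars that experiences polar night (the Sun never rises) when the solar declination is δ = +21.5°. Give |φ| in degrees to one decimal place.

Polar night requires cos H₀ = −tan φ tan δ ≥ 1, i.e. tan φ tan δ ≤ −1.
The boundary is |tan φ| · |tan δ| = 1, so |φ| = 90° − |δ| = 90° − 21.5° = 68.5° in the southern hemisphere.

|φ| = 68.5°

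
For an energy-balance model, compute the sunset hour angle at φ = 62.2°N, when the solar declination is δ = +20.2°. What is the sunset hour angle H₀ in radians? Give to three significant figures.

H₀ = 2.34 rad

cos H₀ = −tan φ · tan δ = −tan(+62.2°) × tan(+20.200°) = -0.6978, so H₀ = 2.3432 rad = 134.25°.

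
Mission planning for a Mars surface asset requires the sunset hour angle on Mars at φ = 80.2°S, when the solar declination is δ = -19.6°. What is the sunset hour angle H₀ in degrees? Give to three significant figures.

H₀ = 180°

Sunrise equation: cos H₀ = −tan φ · tan δ = -2.0615 ≤ −1, so the Sun never sets (polar day) and H₀ = π.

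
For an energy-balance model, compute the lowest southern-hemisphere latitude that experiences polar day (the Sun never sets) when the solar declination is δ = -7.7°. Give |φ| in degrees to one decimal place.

|φ| = 82.3°

Polar day requires cos H₀ = −tan φ tan δ ≤ −1, i.e. tan φ tan δ ≥ 1.
The boundary is |tan φ| · |tan δ| = 1, so |φ| = 90° − |δ| = 90° − 7.7° = 82.3° in the southern hemisphere.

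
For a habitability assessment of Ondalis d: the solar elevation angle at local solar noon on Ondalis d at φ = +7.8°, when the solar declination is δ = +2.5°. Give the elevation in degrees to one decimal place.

84.7°

At local noon the hour angle is zero, so the zenith angle equals |φ − δ| = |+7.8° − (+2.500°)| = 5.300°.
Elevation = 90° − 5.300° = 84.7°.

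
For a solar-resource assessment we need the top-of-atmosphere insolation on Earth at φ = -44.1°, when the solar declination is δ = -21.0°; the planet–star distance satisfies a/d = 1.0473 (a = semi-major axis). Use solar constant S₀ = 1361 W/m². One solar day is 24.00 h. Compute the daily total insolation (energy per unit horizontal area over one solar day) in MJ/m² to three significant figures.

cos H₀ = −tan(-44.1°) tan(-21.000°) = -0.3720, H₀ = 1.9519 rad.
Bracket: H₀ sin φ sin δ + cos φ cos δ sin H₀ = 1.9519×-0.69591×-0.35837 + 0.71813×0.93358×0.92824 = 0.486791 + 0.622322 = 1.109113.
Inverse-square distance factor (a/d)² = 1.0473² = 1.096837.
Q̄ = (S₀/π) × 1.096837 × [bracket] = (1361/π) × 1.096837 × 1.109113 = 527.02 W/m².
Daily total = Q̄ × 24.00 h × 3600 s/h = 527.02 × 24.00 × 3600 / 10⁶ = 45.53 MJ/m².

45.5 MJ/m²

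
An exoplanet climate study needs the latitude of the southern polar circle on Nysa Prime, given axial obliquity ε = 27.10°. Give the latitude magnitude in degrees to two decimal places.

62.90°

The polar circle is the lowest latitude that experiences at least one full rotation of continuous darkness at the northern-summer solstice; it lies at |φ| = 90° − ε = 90° − 27.10° = 62.90°.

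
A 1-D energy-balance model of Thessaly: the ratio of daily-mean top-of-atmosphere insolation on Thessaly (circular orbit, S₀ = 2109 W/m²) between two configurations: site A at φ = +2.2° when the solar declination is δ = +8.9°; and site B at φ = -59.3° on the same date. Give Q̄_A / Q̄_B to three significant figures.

— Configuration A (φ=+2.2°):
cos H₀ = −tan(+2.2°) tan(+8.900°) = -0.0060, H₀ = 1.5768 rad.
Bracket: H₀ sin φ sin δ + cos φ cos δ sin H₀ = 1.5768×0.03839×0.15471 + 0.99926×0.98796×0.99998 = 0.009365 + 0.987209 = 0.996574.
Q̄ = (S₀/π) × [bracket] = (2109/π) × 0.996574 = 669.02 W/m².
— Configuration B (φ=-59.3°):
cos H₀ = −tan(-59.3°) tan(+8.900°) = 0.2637, H₀ = 1.3039 rad.
Bracket: H₀ sin φ sin δ + cos φ cos δ sin H₀ = 1.3039×-0.85985×0.15471 + 0.51054×0.98796×0.96459 = -0.173454 + 0.486533 = 0.313079.
Q̄ = (S₀/π) × [bracket] = (2109/π) × 0.313079 = 210.17 W/m².
Ratio Q̄_A / Q̄_B = 669.02 / 210.17 = 3.183.

Q̄_A / Q̄_B ≈ 3.18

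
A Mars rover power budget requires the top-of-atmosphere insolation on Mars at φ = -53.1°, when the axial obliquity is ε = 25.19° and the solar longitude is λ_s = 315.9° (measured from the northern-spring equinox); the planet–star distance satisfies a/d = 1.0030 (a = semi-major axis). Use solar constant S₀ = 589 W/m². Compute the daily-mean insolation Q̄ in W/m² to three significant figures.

Solar declination: sin δ = sin ε · sin λ_s = sin 25.19° × sin 315.9° = -0.29620, so δ = -17.229°.
cos H₀ = −tan(-53.1°) tan(-17.229°) = -0.4130, H₀ = 1.9966 rad.
Bracket: H₀ sin φ sin δ + cos φ cos δ sin H₀ = 1.9966×-0.79968×-0.29620 + 0.60042×0.95513×0.91072 = 0.472925 + 0.522279 = 0.995204.
Inverse-square distance factor (a/d)² = 1.0030² = 1.006009.
Q̄ = (S₀/π) × 1.006009 × [bracket] = (589/π) × 1.006009 × 0.995204 = 187.7 W/m².

Q̄ ≈ 188 W/m²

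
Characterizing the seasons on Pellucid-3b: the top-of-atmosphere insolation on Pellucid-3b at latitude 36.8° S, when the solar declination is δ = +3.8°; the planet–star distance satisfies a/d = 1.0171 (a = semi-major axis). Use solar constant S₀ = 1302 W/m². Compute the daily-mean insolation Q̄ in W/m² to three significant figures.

cos H₀ = −tan(-36.8°) tan(+3.800°) = 0.0497, H₀ = 1.5211 rad.
Bracket: H₀ sin φ sin δ + cos φ cos δ sin H₀ = 1.5211×-0.59902×0.06627 + 0.80073×0.99780×0.99876 = -0.060383 + 0.797978 = 0.737595.
Inverse-square distance factor (a/d)² = 1.0171² = 1.034492.
Q̄ = (S₀/π) × 1.034492 × [bracket] = (1302/π) × 1.034492 × 0.737595 = 316.2 W/m².

Q̄ ≈ 316 W/m²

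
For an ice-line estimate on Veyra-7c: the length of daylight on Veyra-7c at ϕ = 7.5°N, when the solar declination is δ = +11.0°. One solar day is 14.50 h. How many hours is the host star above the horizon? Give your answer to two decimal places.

7.37 h

cos h₀ = −tan ϕ · tan δ = −tan(+7.5°) × tan(+11.000°) = -0.0256, so h₀ = 1.5964 rad = 91.47°.
Daylight = 2h₀/(2π) × 14.50 h = (1.5964/π) × 14.50 = 7.37 h.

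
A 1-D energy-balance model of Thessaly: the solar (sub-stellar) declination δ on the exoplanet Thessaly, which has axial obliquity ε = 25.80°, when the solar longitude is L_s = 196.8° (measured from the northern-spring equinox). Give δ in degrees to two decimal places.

sin δ = sin ε · sin L_s = sin 25.80° × sin 196.8° = -0.125796.
δ = arcsin(-0.125796) = -7.23°.

δ = -7.23°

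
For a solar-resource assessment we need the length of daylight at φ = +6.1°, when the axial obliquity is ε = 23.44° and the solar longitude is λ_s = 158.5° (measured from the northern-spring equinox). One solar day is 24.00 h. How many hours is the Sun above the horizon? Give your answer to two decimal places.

Solar declination: sin δ = sin ε · sin λ_s = sin 23.44° × sin 158.5° = 0.14579, so δ = +8.383°.
cos H₀ = −tan φ · tan δ = −tan(+6.1°) × tan(+8.383°) = -0.0157, so H₀ = 1.5865 rad = 90.90°.
Daylight = 2H₀/(2π) × 24.00 h = (1.5865/π) × 24.00 = 12.12 h.

12.12 h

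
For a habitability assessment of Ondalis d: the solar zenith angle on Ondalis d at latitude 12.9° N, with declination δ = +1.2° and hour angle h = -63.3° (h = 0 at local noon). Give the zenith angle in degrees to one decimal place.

cos θ_z = sin φ sin δ + cos φ cos δ cos h = 0.004675 + 0.437883 = 0.442558.
θ_z = arccos(0.442558) = 63.7°.

θ_z = 63.7°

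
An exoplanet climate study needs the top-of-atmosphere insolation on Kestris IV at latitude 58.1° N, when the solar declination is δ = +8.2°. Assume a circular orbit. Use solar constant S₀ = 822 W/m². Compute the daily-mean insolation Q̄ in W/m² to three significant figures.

Q̄ ≈ 190 W/m²

cos H₀ = −tan(+58.1°) tan(+8.200°) = -0.2315, H₀ = 1.8044 rad.
Bracket: H₀ sin φ sin δ + cos φ cos δ sin H₀ = 1.8044×0.84897×0.14263 + 0.52844×0.98978×0.97283 = 0.218492 + 0.508828 = 0.727320.
Q̄ = (S₀/π) × [bracket] = (822/π) × 0.727320 = 190.3 W/m².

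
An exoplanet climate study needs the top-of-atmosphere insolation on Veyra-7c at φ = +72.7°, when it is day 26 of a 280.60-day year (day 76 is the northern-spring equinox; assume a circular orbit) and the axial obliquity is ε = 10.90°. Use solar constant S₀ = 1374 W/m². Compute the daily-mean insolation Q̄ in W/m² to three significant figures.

Solar longitude: λ_s = 360° × (26 − 76)/280.60 = -64.148°, i.e. -64.148° + 360° = 295.852°.
sin δ = sin 10.90° × sin 295.852° = -0.17017, so δ = -9.798°.
cos H₀ = −tan(+72.7°) tan(-9.798°) = 0.5544, H₀ = 0.9831 rad.
Bracket: H₀ sin φ sin δ + cos φ cos δ sin H₀ = 0.9831×0.95476×-0.17017 + 0.29737×0.98541×0.83222 = -0.159726 + 0.243867 = 0.084141.
Q̄ = (S₀/π) × [bracket] = (1374/π) × 0.084141 = 36.80 W/m².

Q̄ ≈ 36.8 W/m²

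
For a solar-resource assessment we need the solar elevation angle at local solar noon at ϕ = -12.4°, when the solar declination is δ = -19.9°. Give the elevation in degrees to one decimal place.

At local noon the hour angle is zero, so the zenith angle equals |ϕ − δ| = |-12.4° − (-19.900°)| = 7.500°.
Elevation = 90° − 7.500° = 82.5°.

82.5°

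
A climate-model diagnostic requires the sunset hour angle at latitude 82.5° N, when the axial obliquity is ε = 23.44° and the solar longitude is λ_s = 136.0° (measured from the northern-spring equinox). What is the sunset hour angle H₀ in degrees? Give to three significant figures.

Solar declination: sin δ = sin ε · sin λ_s = sin 23.44° × sin 136.0° = 0.27633, so δ = +16.041°.
Sunrise equation: cos H₀ = −tan φ · tan δ = -2.1839 ≤ −1, so the Sun never sets (polar day) and H₀ = π.

H₀ = 180°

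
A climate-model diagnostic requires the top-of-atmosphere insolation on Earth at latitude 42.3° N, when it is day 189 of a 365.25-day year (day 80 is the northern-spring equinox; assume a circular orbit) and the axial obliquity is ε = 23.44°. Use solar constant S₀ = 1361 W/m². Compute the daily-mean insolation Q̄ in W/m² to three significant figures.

Q̄ ≈ 491 W/m²

Solar longitude: λ_s = 360° × (189 − 80)/365.25 = 107.433°.
sin δ = sin 23.44° × sin 107.433° = 0.37952, so δ = +22.304°.
cos H₀ = −tan(+42.3°) tan(+22.304°) = -0.3733, H₀ = 1.9533 rad.
Bracket: H₀ sin φ sin δ + cos φ cos δ sin H₀ = 1.9533×0.67301×0.37952 + 0.73963×0.92518×0.92773 = 0.498913 + 0.634837 = 1.133750.
Q̄ = (S₀/π) × [bracket] = (1361/π) × 1.133750 = 491.2 W/m².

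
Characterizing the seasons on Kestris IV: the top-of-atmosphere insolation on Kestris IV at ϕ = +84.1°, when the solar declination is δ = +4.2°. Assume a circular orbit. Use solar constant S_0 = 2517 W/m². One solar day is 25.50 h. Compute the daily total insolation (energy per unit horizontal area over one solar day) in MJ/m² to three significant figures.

cos h₀ = −tan(+84.1°) tan(+4.200°) = -0.7106, h₀ = 2.3612 rad.
Bracket: h₀ sin ϕ sin δ + cos ϕ cos δ sin h₀ = 2.3612×0.99470×0.07324 + 0.10279×0.99731×0.70358 = 0.172018 + 0.072126 = 0.244144.
Q̄ = (S_0/π) × [bracket] = (2517/π) × 0.244144 = 195.60 W/m².
Daily total = Q̄ × 25.50 h × 3600 s/h = 195.60 × 25.50 × 3600 / 10⁶ = 17.96 MJ/m².

18.0 MJ/m²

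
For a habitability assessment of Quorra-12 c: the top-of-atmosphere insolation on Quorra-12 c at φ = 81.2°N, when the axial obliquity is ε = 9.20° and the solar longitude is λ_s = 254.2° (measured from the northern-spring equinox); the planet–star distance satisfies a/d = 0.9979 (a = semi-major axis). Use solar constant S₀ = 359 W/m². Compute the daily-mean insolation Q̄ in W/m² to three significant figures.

Solar declination: sin δ = sin ε · sin λ_s = sin 9.20° × sin 254.2° = -0.15384, so δ = -8.850°.
cos H₀ = −tan(+81.2°) tan(-8.850°) = 1.0057 ≥ 1 ⇒ polar night, H₀ = 0 and Q̄ = 0.
Inverse-square distance factor (a/d)² = 0.9979² = 0.995804.

Q̄ ≈ 0.00 W/m²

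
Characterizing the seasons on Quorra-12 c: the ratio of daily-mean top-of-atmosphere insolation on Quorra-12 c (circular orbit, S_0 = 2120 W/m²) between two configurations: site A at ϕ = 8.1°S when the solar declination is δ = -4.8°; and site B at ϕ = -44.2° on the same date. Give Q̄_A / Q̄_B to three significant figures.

— Configuration A (ϕ=-8.1°):
cos h₀ = −tan(-8.1°) tan(-4.800°) = -0.0120, h₀ = 1.5827 rad.
Bracket: h₀ sin ϕ sin δ + cos ϕ cos δ sin h₀ = 1.5827×-0.14090×-0.08368 + 0.99002×0.99649×0.99993 = 0.018661 + 0.986476 = 1.005137.
Q̄ = (S_0/π) × [bracket] = (2120/π) × 1.005137 = 678.28 W/m².
— Configuration B (ϕ=-44.2°):
cos h₀ = −tan(-44.2°) tan(-4.800°) = -0.0817, h₀ = 1.6525 rad.
Bracket: h₀ sin ϕ sin δ + cos ϕ cos δ sin h₀ = 1.6525×-0.69717×-0.08368 + 0.71691×0.99649×0.99666 = 0.096406 + 0.712008 = 0.808414.
Q̄ = (S_0/π) × [bracket] = (2120/π) × 0.808414 = 545.53 W/m².
Ratio Q̄_A / Q̄_B = 678.28 / 545.53 = 1.243.

Q̄_A / Q̄_B ≈ 1.24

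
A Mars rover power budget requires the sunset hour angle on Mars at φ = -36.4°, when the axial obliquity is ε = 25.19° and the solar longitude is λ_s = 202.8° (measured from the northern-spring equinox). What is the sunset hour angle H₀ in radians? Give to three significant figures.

H₀ = 1.69 rad

Solar declination: sin δ = sin ε · sin λ_s = sin 25.19° × sin 202.8° = -0.16493, so δ = -9.493°.
cos H₀ = −tan φ · tan δ = −tan(-36.4°) × tan(-9.493°) = -0.1233, so H₀ = 1.6944 rad = 97.08°.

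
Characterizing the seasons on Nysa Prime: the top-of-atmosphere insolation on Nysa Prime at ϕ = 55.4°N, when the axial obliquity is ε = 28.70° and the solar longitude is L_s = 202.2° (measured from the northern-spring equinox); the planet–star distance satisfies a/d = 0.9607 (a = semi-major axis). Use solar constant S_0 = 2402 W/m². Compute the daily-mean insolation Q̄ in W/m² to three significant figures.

Solar declination: sin δ = sin ε · sin L_s = sin 28.70° × sin 202.2° = -0.18145, so δ = -10.454°.
cos h₀ = −tan(+55.4°) tan(-10.454°) = 0.2675, h₀ = 1.3000 rad.
Bracket: h₀ sin ϕ sin δ + cos ϕ cos δ sin h₀ = 1.3000×0.82314×-0.18145 + 0.56784×0.98340×0.96357 = -0.194166 + 0.538071 = 0.343905.
Inverse-square distance factor (a/d)² = 0.9607² = 0.922944.
Q̄ = (S_0/π) × 0.922944 × [bracket] = (2402/π) × 0.922944 × 0.343905 = 242.7 W/m².

Q̄ ≈ 243 W/m²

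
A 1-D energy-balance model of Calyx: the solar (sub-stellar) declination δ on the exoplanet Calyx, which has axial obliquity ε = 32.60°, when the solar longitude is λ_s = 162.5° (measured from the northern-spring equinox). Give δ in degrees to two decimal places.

δ = +9.32°

sin δ = sin ε · sin λ_s = sin 32.60° × sin 162.5° = 0.162011.
δ = arcsin(0.162011) = +9.32°.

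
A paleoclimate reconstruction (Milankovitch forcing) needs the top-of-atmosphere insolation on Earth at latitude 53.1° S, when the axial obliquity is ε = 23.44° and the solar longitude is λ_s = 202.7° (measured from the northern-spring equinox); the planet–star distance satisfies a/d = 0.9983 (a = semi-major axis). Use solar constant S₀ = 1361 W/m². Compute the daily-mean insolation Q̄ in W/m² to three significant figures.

Q̄ ≈ 345 W/m²

Solar declination: sin δ = sin ε · sin λ_s = sin 23.44° × sin 202.7° = -0.15351, so δ = -8.830°.
cos H₀ = −tan(-53.1°) tan(-8.830°) = -0.2069, H₀ = 1.7792 rad.
Bracket: H₀ sin φ sin δ + cos φ cos δ sin H₀ = 1.7792×-0.79968×-0.15351 + 0.60042×0.98815×0.97836 = 0.218413 + 0.580466 = 0.798879.
Inverse-square distance factor (a/d)² = 0.9983² = 0.996603.
Q̄ = (S₀/π) × 0.996603 × [bracket] = (1361/π) × 0.996603 × 0.798879 = 344.9 W/m².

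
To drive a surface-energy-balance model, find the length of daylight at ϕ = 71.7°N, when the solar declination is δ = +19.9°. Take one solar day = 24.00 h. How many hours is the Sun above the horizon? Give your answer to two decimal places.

24.00 h

Sunrise equation: cos h₀ = −tan ϕ · tan δ = -1.0946 ≤ −1, so the Sun never sets (polar day) and h₀ = π.
Daylight = 2h₀/(2π) × 24.00 h = (3.1416/π) × 24.00 = 24.00 h.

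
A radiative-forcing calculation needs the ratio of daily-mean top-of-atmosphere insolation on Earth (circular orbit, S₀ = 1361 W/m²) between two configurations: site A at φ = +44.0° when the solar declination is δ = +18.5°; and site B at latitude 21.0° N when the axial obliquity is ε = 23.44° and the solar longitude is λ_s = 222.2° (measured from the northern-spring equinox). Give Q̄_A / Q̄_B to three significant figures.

Q̄_A / Q̄_B ≈ 1.41

— Configuration A (φ=+44.0°):
cos H₀ = −tan(+44.0°) tan(+18.500°) = -0.3231, H₀ = 1.8998 rad.
Bracket: H₀ sin φ sin δ + cos φ cos δ sin H₀ = 1.8998×0.69466×0.31730 + 0.71934×0.94832×0.94636 = 0.418746 + 0.645573 = 1.064319.
Q̄ = (S₀/π) × [bracket] = (1361/π) × 1.064319 = 461.08 W/m².
— Configuration B (φ=+21.0°):
Solar declination: sin δ = sin ε · sin λ_s = sin 23.44° × sin 222.2° = -0.26720, so δ = -15.498°.
cos H₀ = −tan(+21.0°) tan(-15.498°) = 0.1064, H₀ = 1.4642 rad.
Bracket: H₀ sin φ sin δ + cos φ cos δ sin H₀ = 1.4642×0.35837×-0.26720 + 0.93358×0.96364×0.99432 = -0.140207 + 0.894525 = 0.754318.
Q̄ = (S₀/π) × [bracket] = (1361/π) × 0.754318 = 326.79 W/m².
Ratio Q̄_A / Q̄_B = 461.08 / 326.79 = 1.411.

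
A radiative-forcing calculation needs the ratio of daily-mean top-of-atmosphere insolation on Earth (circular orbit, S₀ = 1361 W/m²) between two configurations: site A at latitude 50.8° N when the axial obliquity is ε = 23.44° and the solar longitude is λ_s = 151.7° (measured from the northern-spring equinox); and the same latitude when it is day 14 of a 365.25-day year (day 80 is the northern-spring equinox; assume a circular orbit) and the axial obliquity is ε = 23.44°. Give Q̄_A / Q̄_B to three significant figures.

Q̄_A / Q̄_B ≈ 3.98

— Configuration A (φ=+50.8°):
Solar declination: sin δ = sin ε · sin λ_s = sin 23.44° × sin 151.7° = 0.18859, so δ = +10.870°.
cos H₀ = −tan(+50.8°) tan(+10.870°) = -0.2355, H₀ = 1.8085 rad.
Bracket: H₀ sin φ sin δ + cos φ cos δ sin H₀ = 1.8085×0.77494×0.18859 + 0.63203×0.98206×0.97189 = 0.264305 + 0.603244 = 0.867549.
Q̄ = (S₀/π) × [bracket] = (1361/π) × 0.867549 = 375.84 W/m².
— Configuration B (φ=+50.8°):
Solar longitude: λ_s = 360° × (14 − 80)/365.25 = -65.051°, i.e. -65.051° + 360° = 294.949°.
sin δ = sin 23.44° × sin 294.949° = -0.36067, so δ = -21.141°.
cos H₀ = −tan(+50.8°) tan(-21.141°) = 0.4741, H₀ = 1.0768 rad.
Bracket: H₀ sin φ sin δ + cos φ cos δ sin H₀ = 1.0768×0.77494×-0.36067 + 0.63203×0.93269×0.88045 = -0.300963 + 0.519015 = 0.218052.
Q̄ = (S₀/π) × [bracket] = (1361/π) × 0.218052 = 94.464 W/m².
Ratio Q̄_A / Q̄_B = 375.84 / 94.464 = 3.979.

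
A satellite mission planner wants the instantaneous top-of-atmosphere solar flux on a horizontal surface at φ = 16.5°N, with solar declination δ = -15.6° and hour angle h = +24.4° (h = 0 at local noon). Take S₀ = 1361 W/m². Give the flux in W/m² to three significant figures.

cos θ_z = sin φ sin δ + cos φ cos δ cos h = -0.076377 + 0.841016 = 0.764639.
Flux = S₀ · cos θ_z = 1361 × 0.764639 = 1041 W/m².

1.04e+03 W/m²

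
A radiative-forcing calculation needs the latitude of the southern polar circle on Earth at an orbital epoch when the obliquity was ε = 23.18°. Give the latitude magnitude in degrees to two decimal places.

66.82°

The polar circle is the lowest latitude that experiences at least one full rotation of continuous darkness at the northern-summer solstice; it lies at |φ| = 90° − ε = 90° − 23.18° = 66.82°.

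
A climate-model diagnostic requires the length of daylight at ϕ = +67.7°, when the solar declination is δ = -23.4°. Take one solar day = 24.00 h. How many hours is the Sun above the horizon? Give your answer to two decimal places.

cos h₀ = −tan ϕ · tan δ = 1.0551 ≥ 1, so the Sun never rises (polar night) and h₀ = 0.
Daylight = 2h₀/(2π) × 24.00 h = (0.0000/π) × 24.00 = 0.00 h.

0.00 h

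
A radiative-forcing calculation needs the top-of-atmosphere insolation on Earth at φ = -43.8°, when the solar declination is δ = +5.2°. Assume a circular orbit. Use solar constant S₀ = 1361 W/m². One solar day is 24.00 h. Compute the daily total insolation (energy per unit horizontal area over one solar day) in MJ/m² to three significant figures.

23.3 MJ/m²

cos H₀ = −tan(-43.8°) tan(+5.200°) = 0.0873, H₀ = 1.4834 rad.
Bracket: H₀ sin φ sin δ + cos φ cos δ sin H₀ = 1.4834×-0.69214×0.09063 + 0.72176×0.99588×0.99618 = -0.093052 + 0.716041 = 0.622989.
Q̄ = (S₀/π) × [bracket] = (1361/π) × 0.622989 = 269.89 W/m².
Daily total = Q̄ × 24.00 h × 3600 s/h = 269.89 × 24.00 × 3600 / 10⁶ = 23.32 MJ/m².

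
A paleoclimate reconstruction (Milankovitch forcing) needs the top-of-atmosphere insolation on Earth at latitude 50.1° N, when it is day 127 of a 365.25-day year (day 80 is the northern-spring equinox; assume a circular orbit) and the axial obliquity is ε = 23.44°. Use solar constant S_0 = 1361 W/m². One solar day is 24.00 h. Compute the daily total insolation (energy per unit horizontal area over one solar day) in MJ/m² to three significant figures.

37.5 MJ/m²

Solar longitude: L_s = 360° × (127 − 80)/365.25 = 46.324°.
sin δ = sin 23.44° × sin 46.324° = 0.28771, so δ = +16.721°.
cos h₀ = −tan(+50.1°) tan(+16.721°) = -0.3593, h₀ = 1.9383 rad.
Bracket: h₀ sin ϕ sin δ + cos ϕ cos δ sin h₀ = 1.9383×0.76717×0.28771 + 0.64145×0.95772×0.93323 = 0.427826 + 0.573311 = 1.001137.
Q̄ = (S_0/π) × [bracket] = (1361/π) × 1.001137 = 433.71 W/m².
Daily total = Q̄ × 24.00 h × 3600 s/h = 433.71 × 24.00 × 3600 / 10⁶ = 37.47 MJ/m².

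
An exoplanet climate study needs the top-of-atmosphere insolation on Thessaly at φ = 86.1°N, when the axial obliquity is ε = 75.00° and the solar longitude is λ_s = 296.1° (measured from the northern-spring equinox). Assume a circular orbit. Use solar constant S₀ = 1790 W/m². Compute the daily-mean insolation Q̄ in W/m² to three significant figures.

Solar declination: sin δ = sin ε · sin λ_s = sin 75.00° × sin 296.1° = -0.86743, so δ = -60.161°.
cos H₀ = −tan(+86.1°) tan(-60.161°) = 25.5724 ≥ 1 ⇒ polar night, H₀ = 0 and Q̄ = 0.

Q̄ ≈ 0.00 W/m²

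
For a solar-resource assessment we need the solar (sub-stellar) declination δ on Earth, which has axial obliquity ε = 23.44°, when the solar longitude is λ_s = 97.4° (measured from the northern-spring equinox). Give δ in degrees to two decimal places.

sin δ = sin ε · sin λ_s = sin 23.44° × sin 97.4° = 0.394475.
δ = arcsin(0.394475) = +23.23°.

δ = +23.23°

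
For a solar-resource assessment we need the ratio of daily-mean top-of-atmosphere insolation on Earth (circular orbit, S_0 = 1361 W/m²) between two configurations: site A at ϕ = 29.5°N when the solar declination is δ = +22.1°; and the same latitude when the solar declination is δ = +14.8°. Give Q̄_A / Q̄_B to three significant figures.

Q̄_A / Q̄_B ≈ 1.07

— Configuration A (ϕ=+29.5°):
cos h₀ = −tan(+29.5°) tan(+22.100°) = -0.2297, h₀ = 1.8026 rad.
Bracket: h₀ sin ϕ sin δ + cos ϕ cos δ sin h₀ = 1.8026×0.49242×0.37622 + 0.87036×0.92653×0.97325 = 0.333947 + 0.784843 = 1.118790.
Q̄ = (S_0/π) × [bracket] = (1361/π) × 1.118790 = 484.68 W/m².
— Configuration B (ϕ=+29.5°):
cos h₀ = −tan(+29.5°) tan(+14.800°) = -0.1495, h₀ = 1.7208 rad.
Bracket: h₀ sin ϕ sin δ + cos ϕ cos δ sin h₀ = 1.7208×0.49242×0.25545 + 0.87036×0.96682×0.98876 = 0.216457 + 0.832023 = 1.048480.
Q̄ = (S_0/π) × [bracket] = (1361/π) × 1.048480 = 454.22 W/m².
Ratio Q̄_A / Q̄_B = 484.68 / 454.22 = 1.067.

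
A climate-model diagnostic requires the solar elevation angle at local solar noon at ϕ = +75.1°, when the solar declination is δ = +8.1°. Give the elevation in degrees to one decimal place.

At local noon the hour angle is zero, so the zenith angle equals |ϕ − δ| = |+75.1° − (+8.100°)| = 67.000°.
Elevation = 90° − 67.000° = 23.0°.

23.0°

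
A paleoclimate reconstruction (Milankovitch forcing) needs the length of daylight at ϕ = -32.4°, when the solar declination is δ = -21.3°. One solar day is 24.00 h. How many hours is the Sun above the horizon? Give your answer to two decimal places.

13.91 h

cos h₀ = −tan ϕ · tan δ = −tan(-32.4°) × tan(-21.300°) = -0.2474, so h₀ = 1.8208 rad = 104.33°.
Daylight = 2h₀/(2π) × 24.00 h = (1.8208/π) × 24.00 = 13.91 h.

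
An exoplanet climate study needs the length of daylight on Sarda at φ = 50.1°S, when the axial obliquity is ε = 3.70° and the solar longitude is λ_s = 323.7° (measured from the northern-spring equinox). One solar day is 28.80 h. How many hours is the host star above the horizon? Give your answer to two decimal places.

Solar declination: sin δ = sin ε · sin λ_s = sin 3.70° × sin 323.7° = -0.03820, so δ = -2.189°.
cos H₀ = −tan φ · tan δ = −tan(-50.1°) × tan(-2.189°) = -0.0457, so H₀ = 1.6165 rad = 92.62°.
Daylight = 2H₀/(2π) × 28.80 h = (1.6165/π) × 28.80 = 14.82 h.

14.82 h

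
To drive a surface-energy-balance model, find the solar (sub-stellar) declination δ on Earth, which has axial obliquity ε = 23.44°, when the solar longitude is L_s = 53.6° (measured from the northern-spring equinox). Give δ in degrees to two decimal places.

δ = +18.67°

sin δ = sin ε · sin L_s = sin 23.44° × sin 53.6° = 0.320178.
δ = arcsin(0.320178) = +18.67°.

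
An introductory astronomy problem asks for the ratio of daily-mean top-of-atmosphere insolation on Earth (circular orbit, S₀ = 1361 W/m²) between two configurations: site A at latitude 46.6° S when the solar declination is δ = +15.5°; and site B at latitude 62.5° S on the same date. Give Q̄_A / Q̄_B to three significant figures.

— Configuration A (φ=-46.6°):
cos H₀ = −tan(-46.6°) tan(+15.500°) = 0.2933, H₀ = 1.2732 rad.
Bracket: H₀ sin φ sin δ + cos φ cos δ sin H₀ = 1.2732×-0.72657×0.26724 + 0.68709×0.96363×0.95603 = -0.247215 + 0.632988 = 0.385773.
Q̄ = (S₀/π) × [bracket] = (1361/π) × 0.385773 = 167.12 W/m².
— Configuration B (φ=-62.5°):
cos H₀ = −tan(-62.5°) tan(+15.500°) = 0.5327, H₀ = 1.0090 rad.
Bracket: H₀ sin φ sin δ + cos φ cos δ sin H₀ = 1.0090×-0.88701×0.26724 + 0.46175×0.96363×0.84628 = -0.239178 + 0.376557 = 0.137379.
Q̄ = (S₀/π) × [bracket] = (1361/π) × 0.137379 = 59.515 W/m².
Ratio Q̄_A / Q̄_B = 167.12 / 59.515 = 2.808.

Q̄_A / Q̄_B ≈ 2.81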